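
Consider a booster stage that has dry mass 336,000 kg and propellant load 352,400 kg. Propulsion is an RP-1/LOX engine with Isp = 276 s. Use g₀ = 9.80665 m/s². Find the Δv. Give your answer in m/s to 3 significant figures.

Δv ≈ 1940 m/s

v_e = Isp · g₀ = 276 × 9.80665 = 2706.6 m/s.
m₀ = m_dry + m_prop = 336,000 + 352,400 = 688,400 kg.
Δv = v_e · ln(m₀/m_f) = 2706.6 × ln(2.049) = 2706.6 × 0.7173 ≈ 1941.4 m/s.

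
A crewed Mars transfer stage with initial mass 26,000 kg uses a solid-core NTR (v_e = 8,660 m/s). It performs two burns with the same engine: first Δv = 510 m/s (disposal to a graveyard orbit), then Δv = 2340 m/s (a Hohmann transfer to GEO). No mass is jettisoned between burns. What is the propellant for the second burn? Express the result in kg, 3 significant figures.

After the first burn: m = 26000 × exp(−510/8660.0) = 26000 × 0.94281 = 24,513.1 kg.
After the second burn: m = 24,513.1 × exp(−2340/8660.0) = 24,513.1 × 0.76322 = 18,708.9 kg.
Second-burn propellant = 24,513.1 − 18,708.9 = 5,804.2 kg.

propellant for the second burn ≈ 5800 kg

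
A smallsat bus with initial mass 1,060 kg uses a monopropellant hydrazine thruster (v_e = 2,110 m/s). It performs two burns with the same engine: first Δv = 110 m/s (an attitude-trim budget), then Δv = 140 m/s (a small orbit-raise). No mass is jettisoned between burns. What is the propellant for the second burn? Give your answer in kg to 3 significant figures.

After the first burn: m = 1060 × exp(−110/2110.0) = 1060 × 0.94920 = 1,006.15 kg.
After the second burn: m = 1,006.15 × exp(−140/2110.0) = 1,006.15 × 0.93580 = 941.555 kg.
Second-burn propellant = 1,006.15 − 941.555 = 64.595 kg.

propellant for the second burn ≈ 64.6 kg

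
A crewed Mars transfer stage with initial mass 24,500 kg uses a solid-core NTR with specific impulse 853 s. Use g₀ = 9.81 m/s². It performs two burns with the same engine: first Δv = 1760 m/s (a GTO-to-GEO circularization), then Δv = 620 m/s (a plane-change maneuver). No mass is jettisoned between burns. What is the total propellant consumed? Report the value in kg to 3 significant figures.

total propellant consumed ≈ 6060 kg

v_e = Isp · g₀ = 853 × 9.81 = 8367.9 m/s.
After the first burn: m = 24500 × exp(−1760/8367.9) = 24500 × 0.81032 = 19,852.8 kg.
After the second burn: m = 19,852.8 × exp(−620/8367.9) = 19,852.8 × 0.92859 = 18,435.1 kg.
Total propellant = m₀ − m_final = 24500 − 18,435.1 = 6,064.9 kg.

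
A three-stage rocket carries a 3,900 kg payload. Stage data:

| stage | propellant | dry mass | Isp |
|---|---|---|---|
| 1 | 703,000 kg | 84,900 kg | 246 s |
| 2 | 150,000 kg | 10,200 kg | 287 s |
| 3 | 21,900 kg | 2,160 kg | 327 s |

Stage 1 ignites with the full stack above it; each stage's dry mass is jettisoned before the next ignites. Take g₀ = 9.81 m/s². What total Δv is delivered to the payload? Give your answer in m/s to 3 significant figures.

Δv ≈ 12500 m/s

Ignition mass of stage 1 = 703,000+84,900 + 150,000+10,200 + 21,900+2,160 + 3,900 = 976,060 kg.
Stage 1: m₀ = 976,060 kg, m_f = 976,060 − 703,000 = 273,060 kg; Δv = 246×9.81×ln(3.575) = 2413.3×1.2738 ≈ 3074 m/s.
Stage 2: m₀ = 188,160 kg, m_f = 188,160 − 150,000 = 38,160 kg; Δv = 287×9.81×ln(4.931) = 2815.5×1.5955 ≈ 4492 m/s.
Stage 3: m₀ = 27,960 kg, m_f = 27,960 − 21,900 = 6,060 kg; Δv = 327×9.81×ln(4.614) = 3207.9×1.5291 ≈ 4905 m/s.
Total Δv = 3074 + 4492 + 4905 = 12471 m/s.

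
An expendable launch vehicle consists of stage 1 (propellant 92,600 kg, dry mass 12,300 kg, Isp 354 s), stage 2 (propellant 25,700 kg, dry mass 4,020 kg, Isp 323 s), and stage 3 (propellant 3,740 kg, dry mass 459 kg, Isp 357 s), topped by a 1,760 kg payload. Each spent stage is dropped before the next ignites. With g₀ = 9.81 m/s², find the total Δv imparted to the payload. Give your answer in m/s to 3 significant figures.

Δv ≈ 11200 m/s

Ignition mass of stage 1 = 92,600+12,300 + 25,700+4,020 + 3,740+459 + 1,760 = 140,579 kg.
Stage 1: m₀ = 140,579 kg, m_f = 140,579 − 92,600 = 47,979 kg; Δv = 354×9.81×ln(2.93) = 3472.7×1.0750 ≈ 3733 m/s.
Stage 2: m₀ = 35,679 kg, m_f = 35,679 − 25,700 = 9,979 kg; Δv = 323×9.81×ln(3.575) = 3168.6×1.2741 ≈ 4037 m/s.
Stage 3: m₀ = 5,959 kg, m_f = 5,959 − 3,740 = 2,219 kg; Δv = 357×9.81×ln(2.685) = 3502.2×0.9878 ≈ 3460 m/s.
Total Δv = 3733 + 4037 + 3460 = 11230 m/s.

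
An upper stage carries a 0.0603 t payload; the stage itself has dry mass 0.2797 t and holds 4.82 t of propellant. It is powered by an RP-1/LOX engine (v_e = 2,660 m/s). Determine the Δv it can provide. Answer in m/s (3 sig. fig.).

Δv ≈ 7230 m/s

m₀ = payload + dry + propellant = 0.0603 + 0.2797 + 4.82 = 5.16 t.
m_f = payload + dry = 0.0603 + 0.2797 = 0.34 t.
Using Δv = v_e ln(m₀/m_f): Δv = v_e · ln(m₀/m_f) = 2660.0 × ln(15.18) = 2660.0 × 2.7197 ≈ 7234.5 m/s.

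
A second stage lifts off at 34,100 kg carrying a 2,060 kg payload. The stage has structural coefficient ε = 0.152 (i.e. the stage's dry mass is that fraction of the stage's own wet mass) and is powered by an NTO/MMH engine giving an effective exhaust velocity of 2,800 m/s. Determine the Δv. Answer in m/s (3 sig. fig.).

Δv ≈ 4460 m/s

Stage wet mass = m₀ − payload = 34,100 − 2,060 = 32,040 kg.
Stage dry mass = ε × stage wet mass = 0.152 × 32,040 = 4,870.08 kg.
Burnout mass m_f = stage dry + payload = 4,870.08 + 2,060 = 6,930.08 kg.
Using Δv = v_e ln(m₀/m_f): Δv = v_e · ln(34,100/6,930.08) = 2800.0 × ln(4.921) = 2800.0 × 1.5934 ≈ 4462 m/s.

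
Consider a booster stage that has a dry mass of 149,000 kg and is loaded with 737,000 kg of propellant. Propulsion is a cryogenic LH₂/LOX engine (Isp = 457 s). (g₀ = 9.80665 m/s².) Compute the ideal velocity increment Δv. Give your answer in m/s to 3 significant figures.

v_e = Isp · g₀ = 457 × 9.80665 = 4481.6 m/s.
m₀ = m_dry + m_prop = 149,000 + 737,000 = 886,000 kg.
Using Δv = v_e ln(m₀/m_f): Δv = v_e · ln(m₀/m_f) = 4481.6 × ln(5.946) = 4481.6 × 1.7828 ≈ 7989.7 m/s.

Δv ≈ 7990 m/s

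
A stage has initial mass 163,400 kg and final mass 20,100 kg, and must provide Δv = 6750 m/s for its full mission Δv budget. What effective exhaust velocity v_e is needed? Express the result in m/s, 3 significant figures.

v_e ≈ 3220 m/s

ln(m₀/m_f) = ln(163400/20100) = ln(8.129) = 2.0955.
From the ideal rocket equation, v_e = Δv / ln(m₀/m_f) = 6750 / 2.0955 = 3221.2 m/s.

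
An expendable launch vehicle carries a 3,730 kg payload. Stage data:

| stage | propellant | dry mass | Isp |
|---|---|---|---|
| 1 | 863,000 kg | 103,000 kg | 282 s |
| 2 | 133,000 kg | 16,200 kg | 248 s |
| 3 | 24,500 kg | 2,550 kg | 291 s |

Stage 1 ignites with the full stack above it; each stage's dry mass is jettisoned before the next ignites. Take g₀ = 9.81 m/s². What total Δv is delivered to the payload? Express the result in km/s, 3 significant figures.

Δv ≈ 11.7 km/s

Ignition mass of stage 1 = 863,000+103,000 + 133,000+16,200 + 24,500+2,550 + 3,730 = 1,145,980 kg.
Stage 1: m₀ = 1,145,980 kg, m_f = 1,145,980 − 863,000 = 282,980 kg; Δv = 282×9.81×ln(4.05) = 2766.4×1.3986 ≈ 3869 m/s.
Stage 2: m₀ = 179,980 kg, m_f = 179,980 − 133,000 = 46,980 kg; Δv = 248×9.81×ln(3.831) = 2432.9×1.3431 ≈ 3268 m/s.
Stage 3: m₀ = 30,780 kg, m_f = 30,780 − 24,500 = 6,280 kg; Δv = 291×9.81×ln(4.901) = 2854.7×1.5895 ≈ 4538 m/s.
Total Δv = 3869 + 3268 + 4538 = 11675 m/s.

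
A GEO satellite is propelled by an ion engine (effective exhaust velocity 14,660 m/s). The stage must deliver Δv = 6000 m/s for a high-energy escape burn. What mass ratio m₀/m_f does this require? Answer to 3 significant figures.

Rocket equation: m₀/m_f = exp(Δv / v_e) = exp(6000 / 14660.0) = exp(0.4093) = 1.5057.

mass ratio ≈ 1.51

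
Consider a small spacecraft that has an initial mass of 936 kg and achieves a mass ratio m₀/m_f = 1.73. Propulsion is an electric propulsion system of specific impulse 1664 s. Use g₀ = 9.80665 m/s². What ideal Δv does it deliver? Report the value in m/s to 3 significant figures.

v_e = Isp · g₀ = 1664 × 9.80665 = 16318.3 m/s.
Δv = v_e · ln(1.73) = 16318.3 × 0.5481 ≈ 8944.4 m/s.

Δv ≈ 8940 m/s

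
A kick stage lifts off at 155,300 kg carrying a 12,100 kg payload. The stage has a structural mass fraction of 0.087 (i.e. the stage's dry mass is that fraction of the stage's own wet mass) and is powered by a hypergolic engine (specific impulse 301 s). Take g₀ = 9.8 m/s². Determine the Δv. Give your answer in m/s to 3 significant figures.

Stage wet mass = m₀ − payload = 155,300 − 12,100 = 143,200 kg.
Stage dry mass = ε × stage wet mass = 0.087 × 143,200 = 12,458.4 kg.
Burnout mass m_f = stage dry + payload = 12,458.4 + 12,100 = 24,558.4 kg.
v_e = Isp · g₀ = 301 × 9.8 = 2949.8 m/s.
Δv = v_e · ln(155,300/24,558.4) = 2949.8 × ln(6.324) = 2949.8 × 1.8443 ≈ 5440 m/s.

Δv ≈ 5440 m/s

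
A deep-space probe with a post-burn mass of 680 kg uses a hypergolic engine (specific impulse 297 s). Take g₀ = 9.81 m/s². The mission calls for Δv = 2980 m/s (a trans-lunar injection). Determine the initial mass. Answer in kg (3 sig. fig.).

initial mass ≈ 1890 kg

v_e = Isp · g₀ = 297 × 9.81 = 2913.6 m/s.
m₀/m_f = exp(Δv / v_e) = exp(2980 / 2913.6) = exp(1.0228) = 2.7810.
m₀ = m_f × 2.7810 = 680 × 2.7810 = 1,891.08 kg.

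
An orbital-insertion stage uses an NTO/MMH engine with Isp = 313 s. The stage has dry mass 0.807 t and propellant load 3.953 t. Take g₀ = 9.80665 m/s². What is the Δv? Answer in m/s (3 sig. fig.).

v_e = Isp · g₀ = 313 × 9.80665 = 3069.5 m/s.
m₀ = m_dry + m_prop = 0.807 + 3.953 = 4.76 t.
From the ideal rocket equation, Δv = v_e · ln(m₀/m_f) = 3069.5 × ln(5.898) = 3069.5 × 1.7747 ≈ 5447.3 m/s.

Δv ≈ 5450 m/s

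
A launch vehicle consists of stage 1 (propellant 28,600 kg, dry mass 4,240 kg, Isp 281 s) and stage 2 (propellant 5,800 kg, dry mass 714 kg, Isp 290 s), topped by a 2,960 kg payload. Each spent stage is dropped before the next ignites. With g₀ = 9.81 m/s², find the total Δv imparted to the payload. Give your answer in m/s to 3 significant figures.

Δv ≈ 5800 m/s

Ignition mass of stage 1 = 28,600+4,240 + 5,800+714 + 2,960 = 42,314 kg.
Stage 1: m₀ = 42,314 kg, m_f = 42,314 − 28,600 = 13,714 kg; Δv = 281×9.81×ln(3.085) = 2756.6×1.1267 ≈ 3106 m/s.
Stage 2: m₀ = 9,474 kg, m_f = 9,474 − 5,800 = 3,674 kg; Δv = 290×9.81×ln(2.579) = 2844.9×0.9473 ≈ 2695 m/s.
Total Δv = 3106 + 2695 = 5801 m/s.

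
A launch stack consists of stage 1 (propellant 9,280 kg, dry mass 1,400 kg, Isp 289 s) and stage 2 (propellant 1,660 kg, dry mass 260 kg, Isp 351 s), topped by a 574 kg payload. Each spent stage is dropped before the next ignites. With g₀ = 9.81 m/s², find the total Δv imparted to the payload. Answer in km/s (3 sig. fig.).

Ignition mass of stage 1 = 9,280+1,400 + 1,660+260 + 574 = 13,174 kg.
Stage 1: m₀ = 13,174 kg, m_f = 13,174 − 9,280 = 3,894 kg; Δv = 289×9.81×ln(3.383) = 2835.1×1.2188 ≈ 3455 m/s.
Stage 2: m₀ = 2,494 kg, m_f = 2,494 − 1,660 = 834 kg; Δv = 351×9.81×ln(2.99) = 3443.3×1.0954 ≈ 3772 m/s.
Total Δv = 3455 + 3772 = 7227 m/s.

Δv ≈ 7.23 km/s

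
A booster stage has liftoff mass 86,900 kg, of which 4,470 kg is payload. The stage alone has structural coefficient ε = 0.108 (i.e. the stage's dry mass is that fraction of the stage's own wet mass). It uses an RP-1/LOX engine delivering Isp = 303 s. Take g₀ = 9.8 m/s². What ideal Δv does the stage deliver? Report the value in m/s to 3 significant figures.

Δv ≈ 5560 m/s

Stage wet mass = m₀ − payload = 86,900 − 4,470 = 82,430 kg.
Stage dry mass = ε × stage wet mass = 0.108 × 82,430 = 8,902.44 kg.
Burnout mass m_f = stage dry + payload = 8,902.44 + 4,470 = 13,372.44 kg.
v_e = Isp · g₀ = 303 × 9.8 = 2969.4 m/s.
Δv = v_e · ln(86,900/13,372.44) = 2969.4 × ln(6.498) = 2969.4 × 1.8716 ≈ 5557 m/s.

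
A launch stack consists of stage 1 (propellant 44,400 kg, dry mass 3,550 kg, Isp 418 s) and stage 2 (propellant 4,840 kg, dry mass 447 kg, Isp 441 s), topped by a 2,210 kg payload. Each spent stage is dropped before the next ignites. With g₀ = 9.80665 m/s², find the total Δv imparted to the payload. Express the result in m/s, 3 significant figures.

Δv ≈ 11100 m/s

Ignition mass of stage 1 = 44,400+3,550 + 4,840+447 + 2,210 = 55,447 kg.
Stage 1: m₀ = 55,447 kg, m_f = 55,447 − 44,400 = 11,047 kg; Δv = 418×9.80665×ln(5.019) = 4099.2×1.6133 ≈ 6613 m/s.
Stage 2: m₀ = 7,497 kg, m_f = 7,497 − 4,840 = 2,657 kg; Δv = 441×9.80665×ln(2.822) = 4324.7×1.0373 ≈ 4486 m/s.
Total Δv = 6613 + 4486 = 11099 m/s.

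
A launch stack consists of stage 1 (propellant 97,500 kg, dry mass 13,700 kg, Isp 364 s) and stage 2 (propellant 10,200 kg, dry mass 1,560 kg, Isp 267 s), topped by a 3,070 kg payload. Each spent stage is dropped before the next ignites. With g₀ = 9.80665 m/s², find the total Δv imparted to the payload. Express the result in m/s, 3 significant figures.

Ignition mass of stage 1 = 97,500+13,700 + 10,200+1,560 + 3,070 = 126,030 kg.
Stage 1: m₀ = 126,030 kg, m_f = 126,030 − 97,500 = 28,530 kg; Δv = 364×9.80665×ln(4.417) = 3569.6×1.4856 ≈ 5303 m/s.
Stage 2: m₀ = 14,830 kg, m_f = 14,830 − 10,200 = 4,630 kg; Δv = 267×9.80665×ln(3.203) = 2618.4×1.1641 ≈ 3048 m/s.
Total Δv = 5303 + 3048 = 8351 m/s.

Δv ≈ 8350 m/s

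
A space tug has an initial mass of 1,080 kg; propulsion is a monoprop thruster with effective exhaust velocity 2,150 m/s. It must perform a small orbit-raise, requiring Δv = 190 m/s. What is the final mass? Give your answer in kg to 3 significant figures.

By the Tsiolkovsky rocket equation, m₀/m_f = exp(Δv / v_e) = exp(190 / 2150.0) = exp(0.0884) = 1.0924.
m_f = m₀ / 1.0924 = 1,080 / 1.0924 = 988.649 kg.

final mass ≈ 989 kg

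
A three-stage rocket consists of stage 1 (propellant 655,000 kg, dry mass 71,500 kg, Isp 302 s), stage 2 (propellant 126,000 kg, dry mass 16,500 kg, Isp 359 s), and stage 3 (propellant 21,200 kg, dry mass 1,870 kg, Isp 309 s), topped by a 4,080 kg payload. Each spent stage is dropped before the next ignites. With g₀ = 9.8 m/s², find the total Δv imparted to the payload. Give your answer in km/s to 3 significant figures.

Ignition mass of stage 1 = 655,000+71,500 + 126,000+16,500 + 21,200+1,870 + 4,080 = 896,150 kg.
Stage 1: m₀ = 896,150 kg, m_f = 896,150 − 655,000 = 241,150 kg; Δv = 302×9.8×ln(3.716) = 2959.6×1.3127 ≈ 3885 m/s.
Stage 2: m₀ = 169,650 kg, m_f = 169,650 − 126,000 = 43,650 kg; Δv = 359×9.8×ln(3.887) = 3518.2×1.3575 ≈ 4776 m/s.
Stage 3: m₀ = 27,150 kg, m_f = 27,150 − 21,200 = 5,950 kg; Δv = 309×9.8×ln(4.563) = 3028.2×1.5180 ≈ 4597 m/s.
Total Δv = 3885 + 4776 + 4597 = 13258 m/s.

Δv ≈ 13.3 km/s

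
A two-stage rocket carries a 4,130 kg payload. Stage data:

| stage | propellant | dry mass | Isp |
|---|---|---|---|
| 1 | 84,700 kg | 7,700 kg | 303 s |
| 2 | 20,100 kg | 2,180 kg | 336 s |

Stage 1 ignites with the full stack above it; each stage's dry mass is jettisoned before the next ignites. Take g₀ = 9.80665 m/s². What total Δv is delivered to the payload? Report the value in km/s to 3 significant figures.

Δv ≈ 8.43 km/s

Ignition mass of stage 1 = 84,700+7,700 + 20,100+2,180 + 4,130 = 118,810 kg.
Stage 1: m₀ = 118,810 kg, m_f = 118,810 − 84,700 = 34,110 kg; Δv = 303×9.80665×ln(3.483) = 2971.4×1.2479 ≈ 3708 m/s.
Stage 2: m₀ = 26,410 kg, m_f = 26,410 − 20,100 = 6,310 kg; Δv = 336×9.80665×ln(4.185) = 3295.0×1.4316 ≈ 4717 m/s.
Total Δv = 3708 + 4717 = 8425 m/s.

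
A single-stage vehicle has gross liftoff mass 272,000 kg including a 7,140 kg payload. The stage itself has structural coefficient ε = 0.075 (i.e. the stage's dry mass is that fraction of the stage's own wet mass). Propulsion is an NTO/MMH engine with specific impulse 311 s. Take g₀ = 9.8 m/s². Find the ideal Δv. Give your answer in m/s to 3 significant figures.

Stage wet mass = m₀ − payload = 272,000 − 7,140 = 264,860 kg.
Stage dry mass = ε × stage wet mass = 0.075 × 264,860 = 19,864.5 kg.
Burnout mass m_f = stage dry + payload = 19,864.5 + 7,140 = 27,004.5 kg.
v_e = Isp · g₀ = 311 × 9.8 = 3047.8 m/s.
Using Δv = v_e ln(m₀/m_f): Δv = v_e · ln(272,000/27,004.5) = 3047.8 × ln(10.07) = 3047.8 × 2.3098 ≈ 7040 m/s.

Δv ≈ 7040 m/s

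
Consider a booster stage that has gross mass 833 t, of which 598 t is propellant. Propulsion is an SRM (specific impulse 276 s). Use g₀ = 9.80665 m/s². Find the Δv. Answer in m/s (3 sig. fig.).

Δv ≈ 3430 m/s

v_e = Isp · g₀ = 276 × 9.80665 = 2706.6 m/s.
m_f = m₀ − m_prop = 833 − 598 = 235 t.
Δv = v_e · ln(m₀/m_f) = 2706.6 × ln(3.545) = 2706.6 × 1.2654 ≈ 3425.1 m/s.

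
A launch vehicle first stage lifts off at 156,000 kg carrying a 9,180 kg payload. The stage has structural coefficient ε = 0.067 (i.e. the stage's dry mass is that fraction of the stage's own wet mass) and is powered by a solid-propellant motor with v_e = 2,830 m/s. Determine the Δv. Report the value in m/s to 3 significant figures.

Stage wet mass = m₀ − payload = 156,000 − 9,180 = 146,820 kg.
Stage dry mass = ε × stage wet mass = 0.067 × 146,820 = 9,836.94 kg.
Burnout mass m_f = stage dry + payload = 9,836.94 + 9,180 = 19,016.94 kg.
By the Tsiolkovsky rocket equation, Δv = v_e · ln(156,000/19,016.94) = 2830.0 × ln(8.203) = 2830.0 × 2.1045 ≈ 5956 m/s.

Δv ≈ 5960 m/s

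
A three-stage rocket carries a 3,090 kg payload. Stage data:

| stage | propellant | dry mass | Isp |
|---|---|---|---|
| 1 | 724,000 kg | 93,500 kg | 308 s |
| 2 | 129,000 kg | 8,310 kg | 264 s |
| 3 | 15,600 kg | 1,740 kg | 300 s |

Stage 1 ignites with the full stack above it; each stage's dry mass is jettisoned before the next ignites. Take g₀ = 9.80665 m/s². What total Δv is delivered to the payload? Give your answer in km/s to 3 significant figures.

Ignition mass of stage 1 = 724,000+93,500 + 129,000+8,310 + 15,600+1,740 + 3,090 = 975,240 kg.
Stage 1: m₀ = 975,240 kg, m_f = 975,240 − 724,000 = 251,240 kg; Δv = 308×9.80665×ln(3.882) = 3020.4×1.3563 ≈ 4097 m/s.
Stage 2: m₀ = 157,740 kg, m_f = 157,740 − 129,000 = 28,740 kg; Δv = 264×9.80665×ln(5.489) = 2589.0×1.7027 ≈ 4408 m/s.
Stage 3: m₀ = 20,430 kg, m_f = 20,430 − 15,600 = 4,830 kg; Δv = 300×9.80665×ln(4.23) = 2942.0×1.4422 ≈ 4243 m/s.
Total Δv = 4097 + 4408 + 4243 = 12748 m/s.

Δv ≈ 12.7 km/s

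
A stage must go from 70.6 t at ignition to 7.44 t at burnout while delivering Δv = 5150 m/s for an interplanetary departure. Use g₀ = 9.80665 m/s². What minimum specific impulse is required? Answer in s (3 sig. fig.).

Isp ≈ 233 s

ln(m₀/m_f) = ln(70600/7440) = ln(9.489) = 2.2502.
By the Tsiolkovsky rocket equation, v_e = Δv / ln(m₀/m_f) = 5150 / 2.2502 = 2288.7 m/s.
Isp = v_e / g₀ = 2288.7 / 9.80665 = 233.4 s.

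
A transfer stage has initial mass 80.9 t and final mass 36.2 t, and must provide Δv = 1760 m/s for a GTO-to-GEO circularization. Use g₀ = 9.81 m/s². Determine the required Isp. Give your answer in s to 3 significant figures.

ln(m₀/m_f) = ln(80900/36200) = ln(2.235) = 0.8042.
v_e = Δv / ln(m₀/m_f) = 1760 / 0.8042 = 2188.6 m/s.
Isp = v_e / g₀ = 2188.6 / 9.81 = 223.1 s.

Isp ≈ 223 s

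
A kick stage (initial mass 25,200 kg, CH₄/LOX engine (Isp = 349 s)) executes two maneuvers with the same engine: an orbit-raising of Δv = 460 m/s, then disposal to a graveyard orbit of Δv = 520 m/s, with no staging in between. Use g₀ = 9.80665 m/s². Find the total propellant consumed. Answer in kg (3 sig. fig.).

v_e = Isp · g₀ = 349 × 9.80665 = 3422.5 m/s.
After the first burn: m = 25200 × exp(−460/3422.5) = 25200 × 0.87424 = 22,030.8 kg.
After the second burn: m = 22,030.8 × exp(−520/3422.5) = 22,030.8 × 0.85904 = 18,925.3 kg.
Total propellant = m₀ − m_final = 25200 − 18,925.3 = 6,274.7 kg.

total propellant consumed ≈ 6270 kg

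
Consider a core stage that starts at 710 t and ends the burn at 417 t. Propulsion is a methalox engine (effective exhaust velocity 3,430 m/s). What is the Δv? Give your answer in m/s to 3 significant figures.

Δv ≈ 1830 m/s

Δv = v_e · ln(m₀/m_f) = 3430.0 × ln(1.703) = 3430.0 × 0.5322 ≈ 1825.4 m/s.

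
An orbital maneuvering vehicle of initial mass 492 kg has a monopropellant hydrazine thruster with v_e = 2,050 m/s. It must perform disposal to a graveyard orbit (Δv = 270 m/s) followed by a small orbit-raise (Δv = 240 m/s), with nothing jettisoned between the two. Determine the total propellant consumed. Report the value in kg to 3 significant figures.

After the first burn: m = 492 × exp(−270/2050.0) = 492 × 0.87660 = 431.287 kg.
After the second burn: m = 431.287 × exp(−240/2050.0) = 431.287 × 0.88952 = 383.638 kg.
Total propellant = m₀ − m_final = 492 − 383.638 = 108.362 kg.

total propellant consumed ≈ 108 kg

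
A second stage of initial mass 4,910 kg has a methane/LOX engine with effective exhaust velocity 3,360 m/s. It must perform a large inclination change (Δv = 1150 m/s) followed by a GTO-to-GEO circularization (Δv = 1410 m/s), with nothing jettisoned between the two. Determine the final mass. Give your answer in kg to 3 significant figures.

After the first burn: m = 4910 × exp(−1150/3360.0) = 4910 × 0.71016 = 3,486.89 kg.
After the second burn: m = 3,486.89 × exp(−1410/3360.0) = 3,486.89 × 0.65728 = 2,291.86 kg.

final mass ≈ 2290 kg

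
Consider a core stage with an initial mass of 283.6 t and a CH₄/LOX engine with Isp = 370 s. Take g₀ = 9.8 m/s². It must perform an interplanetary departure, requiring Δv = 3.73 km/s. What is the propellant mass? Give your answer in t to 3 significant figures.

propellant mass ≈ 182 t

v_e = Isp · g₀ = 370 × 9.8 = 3626.0 m/s.
From the ideal rocket equation, m₀/m_f = exp(Δv / v_e) = exp(3730 / 3626.0) = exp(1.0287) = 2.7974.
m_f = 283.6 / 2.7974 = 101.38 t, so propellant = m₀ − m_f = 283.6 − 101.38 = 182.22 t.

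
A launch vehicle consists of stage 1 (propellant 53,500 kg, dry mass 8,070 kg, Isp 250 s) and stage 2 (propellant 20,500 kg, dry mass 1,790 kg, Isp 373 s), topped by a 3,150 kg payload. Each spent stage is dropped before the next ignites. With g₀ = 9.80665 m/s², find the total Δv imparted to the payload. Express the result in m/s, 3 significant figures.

Ignition mass of stage 1 = 53,500+8,070 + 20,500+1,790 + 3,150 = 87,010 kg.
Stage 1: m₀ = 87,010 kg, m_f = 87,010 − 53,500 = 33,510 kg; Δv = 250×9.80665×ln(2.597) = 2451.7×0.9542 ≈ 2339 m/s.
Stage 2: m₀ = 25,440 kg, m_f = 25,440 − 20,500 = 4,940 kg; Δv = 373×9.80665×ln(5.15) = 3657.9×1.6390 ≈ 5995 m/s.
Total Δv = 2339 + 5995 = 8334 m/s.

Δv ≈ 8330 m/s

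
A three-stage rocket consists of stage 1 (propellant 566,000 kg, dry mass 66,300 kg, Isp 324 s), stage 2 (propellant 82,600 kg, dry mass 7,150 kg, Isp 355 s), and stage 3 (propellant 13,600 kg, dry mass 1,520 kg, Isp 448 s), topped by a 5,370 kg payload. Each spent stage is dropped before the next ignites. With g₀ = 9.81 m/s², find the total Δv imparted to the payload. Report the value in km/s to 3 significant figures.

Ignition mass of stage 1 = 566,000+66,300 + 82,600+7,150 + 13,600+1,520 + 5,370 = 742,540 kg.
Stage 1: m₀ = 742,540 kg, m_f = 742,540 − 566,000 = 176,540 kg; Δv = 324×9.81×ln(4.206) = 3178.4×1.4365 ≈ 4566 m/s.
Stage 2: m₀ = 110,240 kg, m_f = 110,240 − 82,600 = 27,640 kg; Δv = 355×9.81×ln(3.988) = 3482.6×1.3834 ≈ 4818 m/s.
Stage 3: m₀ = 20,490 kg, m_f = 20,490 − 13,600 = 6,890 kg; Δv = 448×9.81×ln(2.974) = 4394.9×1.0899 ≈ 4790 m/s.
Total Δv = 4566 + 4818 + 4790 = 14174 m/s.

Δv ≈ 14.2 km/s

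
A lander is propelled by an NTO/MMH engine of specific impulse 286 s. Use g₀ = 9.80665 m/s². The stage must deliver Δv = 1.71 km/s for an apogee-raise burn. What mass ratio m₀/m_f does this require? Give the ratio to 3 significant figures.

mass ratio ≈ 1.84

v_e = Isp · g₀ = 286 × 9.80665 = 2804.7 m/s.
Rocket equation: m₀/m_f = exp(Δv / v_e) = exp(1710 / 2804.7) = exp(0.6097) = 1.8399.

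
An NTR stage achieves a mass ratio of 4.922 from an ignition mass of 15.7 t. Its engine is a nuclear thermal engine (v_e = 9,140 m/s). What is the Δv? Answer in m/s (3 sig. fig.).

Rocket equation: Δv = v_e · ln(4.922) = 9140.0 × 1.5937 ≈ 14566.6 m/s.

Δv ≈ 14600 m/s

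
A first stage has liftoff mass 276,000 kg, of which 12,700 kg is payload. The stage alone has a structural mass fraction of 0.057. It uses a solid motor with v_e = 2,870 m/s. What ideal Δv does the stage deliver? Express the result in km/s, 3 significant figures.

Δv ≈ 6.60 km/s

Stage wet mass = m₀ − payload = 276,000 − 12,700 = 263,300 kg.
Stage dry mass = ε × stage wet mass = 0.057 × 263,300 = 15,008.1 kg.
Burnout mass m_f = stage dry + payload = 15,008.1 + 12,700 = 27,708.1 kg.
Δv = v_e · ln(276,000/27,708.1) = 2870.0 × ln(9.961) = 2870.0 × 2.2987 ≈ 6597 m/s.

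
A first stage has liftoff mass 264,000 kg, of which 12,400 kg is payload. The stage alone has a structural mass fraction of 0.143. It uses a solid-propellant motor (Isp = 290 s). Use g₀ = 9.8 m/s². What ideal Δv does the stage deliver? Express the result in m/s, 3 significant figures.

Stage wet mass = m₀ − payload = 264,000 − 12,400 = 251,600 kg.
Stage dry mass = ε × stage wet mass = 0.143 × 251,600 = 35,978.8 kg.
Burnout mass m_f = stage dry + payload = 35,978.8 + 12,400 = 48,378.8 kg.
v_e = Isp · g₀ = 290 × 9.8 = 2842.0 m/s.
Δv = v_e · ln(264,000/48,378.8) = 2842.0 × ln(5.457) = 2842.0 × 1.6969 ≈ 4823 m/s.

Δv ≈ 4820 m/s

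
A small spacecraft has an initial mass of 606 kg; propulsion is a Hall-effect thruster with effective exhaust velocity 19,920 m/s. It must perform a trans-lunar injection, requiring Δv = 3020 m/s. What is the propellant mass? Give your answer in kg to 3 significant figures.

Rocket equation: m₀/m_f = exp(Δv / v_e) = exp(3020 / 19920.0) = exp(0.1516) = 1.1637.
m_f = 606 / 1.1637 = 520.753 kg, so propellant = m₀ − m_f = 606 − 520.753 = 85.247 kg.

propellant mass ≈ 85.2 kg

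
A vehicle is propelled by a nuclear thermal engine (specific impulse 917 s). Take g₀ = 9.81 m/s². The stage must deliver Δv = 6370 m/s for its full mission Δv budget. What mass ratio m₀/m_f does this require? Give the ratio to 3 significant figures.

v_e = Isp · g₀ = 917 × 9.81 = 8995.8 m/s.
Rocket equation: m₀/m_f = exp(Δv / v_e) = exp(6370 / 8995.8) = exp(0.7081) = 2.0302.

mass ratio ≈ 2.03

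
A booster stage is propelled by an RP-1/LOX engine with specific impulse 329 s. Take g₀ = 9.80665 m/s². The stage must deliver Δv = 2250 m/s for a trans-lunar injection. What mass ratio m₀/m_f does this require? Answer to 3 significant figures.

mass ratio ≈ 2.01

v_e = Isp · g₀ = 329 × 9.80665 = 3226.4 m/s.
By the Tsiolkovsky rocket equation, m₀/m_f = exp(Δv / v_e) = exp(2250 / 3226.4) = exp(0.6974) = 2.0085.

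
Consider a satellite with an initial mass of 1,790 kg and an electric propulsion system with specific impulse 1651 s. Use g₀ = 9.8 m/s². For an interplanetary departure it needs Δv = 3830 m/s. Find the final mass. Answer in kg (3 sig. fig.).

v_e = Isp · g₀ = 1651 × 9.8 = 16179.8 m/s.
m₀/m_f = exp(Δv / v_e) = exp(3830 / 16179.8) = exp(0.2367) = 1.2671.
m_f = m₀ / 1.2671 = 1,790 / 1.2671 = 1,412.67 kg.

final mass ≈ 1410 kg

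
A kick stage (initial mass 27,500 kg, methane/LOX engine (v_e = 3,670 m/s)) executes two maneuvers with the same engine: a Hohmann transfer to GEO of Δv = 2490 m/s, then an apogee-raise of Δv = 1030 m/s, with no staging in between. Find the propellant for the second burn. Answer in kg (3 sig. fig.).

propellant for the second burn ≈ 3410 kg

After the first burn: m = 27500 × exp(−2490/3670.0) = 27500 × 0.50739 = 13,953.2 kg.
After the second burn: m = 13,953.2 × exp(−1030/3670.0) = 13,953.2 × 0.75529 = 10,538.7 kg.
Second-burn propellant = 13,953.2 − 10,538.7 = 3,414.5 kg.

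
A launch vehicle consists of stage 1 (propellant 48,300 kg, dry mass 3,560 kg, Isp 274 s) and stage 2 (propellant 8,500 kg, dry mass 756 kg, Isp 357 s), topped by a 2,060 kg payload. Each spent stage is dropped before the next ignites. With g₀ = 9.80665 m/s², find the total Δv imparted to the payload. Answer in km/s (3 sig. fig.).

Δv ≈ 8.76 km/s

Ignition mass of stage 1 = 48,300+3,560 + 8,500+756 + 2,060 = 63,176 kg.
Stage 1: m₀ = 63,176 kg, m_f = 63,176 − 48,300 = 14,876 kg; Δv = 274×9.80665×ln(4.247) = 2687.0×1.4462 ≈ 3886 m/s.
Stage 2: m₀ = 11,316 kg, m_f = 11,316 − 8,500 = 2,816 kg; Δv = 357×9.80665×ln(4.018) = 3501.0×1.3909 ≈ 4870 m/s.
Total Δv = 3886 + 4870 = 8756 m/s.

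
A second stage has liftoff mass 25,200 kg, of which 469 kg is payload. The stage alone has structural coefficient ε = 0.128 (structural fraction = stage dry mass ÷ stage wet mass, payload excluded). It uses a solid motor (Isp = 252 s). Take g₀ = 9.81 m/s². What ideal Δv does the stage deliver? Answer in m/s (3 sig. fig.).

Stage wet mass = m₀ − payload = 25,200 − 469 = 24,731 kg.
Stage dry mass = ε × stage wet mass = 0.128 × 24,731 = 3,165.57 kg.
Burnout mass m_f = stage dry + payload = 3,165.57 + 469 = 3,634.57 kg.
v_e = Isp · g₀ = 252 × 9.81 = 2472.1 m/s.
By the Tsiolkovsky rocket equation, Δv = v_e · ln(25,200/3,634.57) = 2472.1 × ln(6.933) = 2472.1 × 1.9364 ≈ 4787 m/s.

Δv ≈ 4790 m/s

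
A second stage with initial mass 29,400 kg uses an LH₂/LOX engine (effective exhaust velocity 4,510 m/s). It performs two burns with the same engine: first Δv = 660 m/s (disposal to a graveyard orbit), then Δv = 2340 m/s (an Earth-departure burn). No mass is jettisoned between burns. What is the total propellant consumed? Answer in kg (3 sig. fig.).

total propellant consumed ≈ 14300 kg

After the first burn: m = 29400 × exp(−660/4510.0) = 29400 × 0.86386 = 25,397.5 kg.
After the second burn: m = 25,397.5 × exp(−2340/4510.0) = 25,397.5 × 0.59521 = 15,116.8 kg.
Total propellant = m₀ − m_final = 29400 − 15,116.8 = 14,283.2 kg.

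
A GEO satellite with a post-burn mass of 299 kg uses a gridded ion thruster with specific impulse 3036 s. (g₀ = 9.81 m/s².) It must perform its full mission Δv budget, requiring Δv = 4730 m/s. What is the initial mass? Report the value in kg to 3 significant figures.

initial mass ≈ 350 kg

v_e = Isp · g₀ = 3036 × 9.81 = 29783.2 m/s.
By the Tsiolkovsky rocket equation, m₀/m_f = exp(Δv / v_e) = exp(4730 / 29783.2) = exp(0.1588) = 1.1721.
m₀ = m_f × 1.1721 = 299 × 1.1721 = 350.458 kg.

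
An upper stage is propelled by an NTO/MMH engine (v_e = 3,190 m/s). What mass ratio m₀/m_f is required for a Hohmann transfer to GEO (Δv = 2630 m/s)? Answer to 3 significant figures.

From the ideal rocket equation, m₀/m_f = exp(Δv / v_e) = exp(2630 / 3190.0) = exp(0.8245) = 2.2806.

mass ratio ≈ 2.28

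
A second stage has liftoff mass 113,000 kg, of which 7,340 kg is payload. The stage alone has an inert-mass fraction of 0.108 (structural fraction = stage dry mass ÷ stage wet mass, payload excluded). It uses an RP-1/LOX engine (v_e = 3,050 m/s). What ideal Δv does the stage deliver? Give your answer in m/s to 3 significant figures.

Stage wet mass = m₀ − payload = 113,000 − 7,340 = 105,660 kg.
Stage dry mass = ε × stage wet mass = 0.108 × 105,660 = 11,411.3 kg.
Burnout mass m_f = stage dry + payload = 11,411.3 + 7,340 = 18,751.3 kg.
Δv = v_e · ln(113,000/18,751.3) = 3050.0 × ln(6.026) = 3050.0 × 1.7961 ≈ 5478 m/s.

Δv ≈ 5480 m/s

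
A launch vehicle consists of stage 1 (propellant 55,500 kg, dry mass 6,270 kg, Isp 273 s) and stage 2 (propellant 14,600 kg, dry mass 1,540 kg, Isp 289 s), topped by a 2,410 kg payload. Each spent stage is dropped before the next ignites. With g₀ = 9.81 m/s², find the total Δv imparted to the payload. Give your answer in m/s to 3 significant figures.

Δv ≈ 7530 m/s

Ignition mass of stage 1 = 55,500+6,270 + 14,600+1,540 + 2,410 = 80,320 kg.
Stage 1: m₀ = 80,320 kg, m_f = 80,320 − 55,500 = 24,820 kg; Δv = 273×9.81×ln(3.236) = 2678.1×1.1744 ≈ 3145 m/s.
Stage 2: m₀ = 18,550 kg, m_f = 18,550 − 14,600 = 3,950 kg; Δv = 289×9.81×ln(4.696) = 2835.1×1.5468 ≈ 4385 m/s.
Total Δv = 3145 + 4385 = 7530 m/s.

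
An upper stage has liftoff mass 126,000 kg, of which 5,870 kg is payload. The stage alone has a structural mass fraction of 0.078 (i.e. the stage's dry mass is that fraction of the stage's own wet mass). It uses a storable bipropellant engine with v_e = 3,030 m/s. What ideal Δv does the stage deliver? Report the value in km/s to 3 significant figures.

Δv ≈ 6.40 km/s

Stage wet mass = m₀ − payload = 126,000 − 5,870 = 120,130 kg.
Stage dry mass = ε × stage wet mass = 0.078 × 120,130 = 9,370.14 kg.
Burnout mass m_f = stage dry + payload = 9,370.14 + 5,870 = 15,240.14 kg.
Δv = v_e · ln(126,000/15,240.14) = 3030.0 × ln(8.268) = 3030.0 × 2.1123 ≈ 6400 m/s.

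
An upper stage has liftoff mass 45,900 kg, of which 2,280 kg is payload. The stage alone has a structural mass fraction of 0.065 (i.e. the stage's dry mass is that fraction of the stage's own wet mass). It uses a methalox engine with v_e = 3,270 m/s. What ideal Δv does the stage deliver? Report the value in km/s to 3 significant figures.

Δv ≈ 7.18 km/s

Stage wet mass = m₀ − payload = 45,900 − 2,280 = 43,620 kg.
Stage dry mass = ε × stage wet mass = 0.065 × 43,620 = 2,835.3 kg.
Burnout mass m_f = stage dry + payload = 2,835.3 + 2,280 = 5,115.3 kg.
Δv = v_e · ln(45,900/5,115.3) = 3270.0 × ln(8.973) = 3270.0 × 2.1942 ≈ 7175 m/s.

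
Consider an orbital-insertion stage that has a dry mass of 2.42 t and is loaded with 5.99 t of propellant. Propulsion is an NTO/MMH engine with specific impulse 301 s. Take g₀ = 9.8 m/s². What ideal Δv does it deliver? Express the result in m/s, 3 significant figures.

v_e = Isp · g₀ = 301 × 9.8 = 2949.8 m/s.
m₀ = m_dry + m_prop = 2.42 + 5.99 = 8.41 t.
Δv = v_e · ln(m₀/m_f) = 2949.8 × ln(3.475) = 2949.8 × 1.2457 ≈ 3674.4 m/s.

Δv ≈ 3670 m/s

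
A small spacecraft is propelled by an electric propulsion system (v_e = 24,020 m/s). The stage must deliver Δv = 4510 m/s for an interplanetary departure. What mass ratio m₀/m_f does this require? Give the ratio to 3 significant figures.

m₀/m_f = exp(Δv / v_e) = exp(4510 / 24020.0) = exp(0.1878) = 1.2065.

mass ratio ≈ 1.21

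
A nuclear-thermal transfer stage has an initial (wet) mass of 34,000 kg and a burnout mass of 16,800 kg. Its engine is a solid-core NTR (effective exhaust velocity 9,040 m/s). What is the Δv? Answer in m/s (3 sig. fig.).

From the ideal rocket equation, Δv = v_e · ln(m₀/m_f) = 9040.0 × ln(2.024) = 9040.0 × 0.7050 ≈ 6373.0 m/s.

Δv ≈ 6370 m/s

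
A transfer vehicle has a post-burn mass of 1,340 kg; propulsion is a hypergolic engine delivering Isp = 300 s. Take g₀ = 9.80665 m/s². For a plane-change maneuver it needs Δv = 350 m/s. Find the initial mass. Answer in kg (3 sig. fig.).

initial mass ≈ 1510 kg

v_e = Isp · g₀ = 300 × 9.80665 = 2942.0 m/s.
m₀/m_f = exp(Δv / v_e) = exp(350 / 2942.0) = exp(0.1190) = 1.1263.
m₀ = m_f × 1.1263 = 1,340 × 1.1263 = 1,509.24 kg.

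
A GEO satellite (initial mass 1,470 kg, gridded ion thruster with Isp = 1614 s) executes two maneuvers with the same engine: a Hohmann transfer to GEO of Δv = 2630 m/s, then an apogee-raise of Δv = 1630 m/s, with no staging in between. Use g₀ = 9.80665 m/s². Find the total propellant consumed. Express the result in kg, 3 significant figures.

v_e = Isp · g₀ = 1614 × 9.80665 = 15827.9 m/s.
After the first burn: m = 1470 × exp(−2630/15827.9) = 1470 × 0.84691 = 1,244.96 kg.
After the second burn: m = 1,244.96 × exp(−1630/15827.9) = 1,244.96 × 0.90214 = 1,123.13 kg.
Total propellant = m₀ − m_final = 1470 − 1,123.13 = 346.87 kg.

total propellant consumed ≈ 347 kg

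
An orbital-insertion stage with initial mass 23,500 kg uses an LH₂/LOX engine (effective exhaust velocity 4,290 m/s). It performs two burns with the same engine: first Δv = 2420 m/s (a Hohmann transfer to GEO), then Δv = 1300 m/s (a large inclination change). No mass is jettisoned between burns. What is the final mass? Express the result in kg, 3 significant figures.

final mass ≈ 9870 kg

After the first burn: m = 23500 × exp(−2420/4290.0) = 23500 × 0.56887 = 13,368.4 kg.
After the second burn: m = 13,368.4 × exp(−1300/4290.0) = 13,368.4 × 0.73858 = 9,873.63 kg.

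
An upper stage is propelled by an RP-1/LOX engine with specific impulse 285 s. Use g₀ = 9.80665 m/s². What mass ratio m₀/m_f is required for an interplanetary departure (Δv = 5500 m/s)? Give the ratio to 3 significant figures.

mass ratio ≈ 7.16

v_e = Isp · g₀ = 285 × 9.80665 = 2794.9 m/s.
m₀/m_f = exp(Δv / v_e) = exp(5500 / 2794.9) = exp(1.9679) = 7.1554.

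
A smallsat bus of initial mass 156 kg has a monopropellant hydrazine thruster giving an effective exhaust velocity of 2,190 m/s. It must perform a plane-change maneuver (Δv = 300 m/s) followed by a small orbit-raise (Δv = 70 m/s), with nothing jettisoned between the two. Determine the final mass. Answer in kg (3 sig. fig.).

final mass ≈ 132 kg

After the first burn: m = 156 × exp(−300/2190.0) = 156 × 0.87198 = 136.029 kg.
After the second burn: m = 136.029 × exp(−70/2190.0) = 136.029 × 0.96854 = 131.75 kg.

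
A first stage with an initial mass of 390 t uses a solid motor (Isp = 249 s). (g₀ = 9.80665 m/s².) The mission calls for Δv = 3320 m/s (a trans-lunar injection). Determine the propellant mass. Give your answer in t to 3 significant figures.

v_e = Isp · g₀ = 249 × 9.80665 = 2441.9 m/s.
Rocket equation: m₀/m_f = exp(Δv / v_e) = exp(3320 / 2441.9) = exp(1.3596) = 3.8947.
m_f = 390 / 3.8947 = 100.136 t, so propellant = m₀ − m_f = 390 − 100.136 = 289.864 t.

propellant mass ≈ 290 t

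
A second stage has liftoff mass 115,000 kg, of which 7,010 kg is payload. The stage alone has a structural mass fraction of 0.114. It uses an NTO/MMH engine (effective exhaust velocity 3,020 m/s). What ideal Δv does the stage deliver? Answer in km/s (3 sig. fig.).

Δv ≈ 5.39 km/s

Stage wet mass = m₀ − payload = 115,000 − 7,010 = 107,990 kg.
Stage dry mass = ε × stage wet mass = 0.114 × 107,990 = 12,310.9 kg.
Burnout mass m_f = stage dry + payload = 12,310.9 + 7,010 = 19,320.9 kg.
Δv = v_e · ln(115,000/19,320.9) = 3020.0 × ln(5.952) = 3020.0 × 1.7837 ≈ 5387 m/s.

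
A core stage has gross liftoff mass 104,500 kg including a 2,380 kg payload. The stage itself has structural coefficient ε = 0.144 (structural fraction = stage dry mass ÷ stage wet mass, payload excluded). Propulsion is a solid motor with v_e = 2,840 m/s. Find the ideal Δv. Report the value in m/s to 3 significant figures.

Δv ≈ 5140 m/s

Stage wet mass = m₀ − payload = 104,500 − 2,380 = 102,120 kg.
Stage dry mass = ε × stage wet mass = 0.144 × 102,120 = 14,705.3 kg.
Burnout mass m_f = stage dry + payload = 14,705.3 + 2,380 = 17,085.3 kg.
Using Δv = v_e ln(m₀/m_f): Δv = v_e · ln(104,500/17,085.3) = 2840.0 × ln(6.116) = 2840.0 × 1.8110 ≈ 5143 m/s.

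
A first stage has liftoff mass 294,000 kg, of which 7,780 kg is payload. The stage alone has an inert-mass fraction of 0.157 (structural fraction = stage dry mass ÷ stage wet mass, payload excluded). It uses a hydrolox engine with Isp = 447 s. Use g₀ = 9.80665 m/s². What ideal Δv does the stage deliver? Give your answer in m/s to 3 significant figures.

Δv ≈ 7530 m/s

Stage wet mass = m₀ − payload = 294,000 − 7,780 = 286,220 kg.
Stage dry mass = ε × stage wet mass = 0.157 × 286,220 = 44,936.5 kg.
Burnout mass m_f = stage dry + payload = 44,936.5 + 7,780 = 52,716.5 kg.
v_e = Isp · g₀ = 447 × 9.80665 = 4383.6 m/s.
Δv = v_e · ln(294,000/52,716.5) = 4383.6 × ln(5.577) = 4383.6 × 1.7187 ≈ 7534 m/s.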